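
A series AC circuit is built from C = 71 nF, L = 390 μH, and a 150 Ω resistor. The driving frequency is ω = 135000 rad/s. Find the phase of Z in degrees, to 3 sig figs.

X_L = ωL = 52.6 Ω
X_C = 1/(ωC) = 104 Ω
Net reactance X = X_L − X_C = -51.7 Ω
Z = 150 − j51.7 Ω
|Z| = √(150² + 51.7²) = 159 Ω
∠Z = arctan(-51.7/150) = -19.0°

-19.0°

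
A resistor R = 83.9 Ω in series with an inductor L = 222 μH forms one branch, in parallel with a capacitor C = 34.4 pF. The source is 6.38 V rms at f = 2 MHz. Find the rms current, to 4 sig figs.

ω = 2πf = 1.257e+07 rad/s
X_L = ωL = 2790 Ω
X_C = 1/(ωC) = 2313 Ω
Branch 1 (R+jX_L): Z₁ = 83.90 + j2790 Ω, |Z₁| = 2791 Ω
Branch 2 (−jX_C): Z₂ = −j2313 Ω
Parallel: Z = Z₁Z₂/(Z₁+Z₂), |Z| = 13350 Ω, ∠Z = -81.74°
I = V/|Z| = 6.38/13350 = 478.0 μA

478.0 μA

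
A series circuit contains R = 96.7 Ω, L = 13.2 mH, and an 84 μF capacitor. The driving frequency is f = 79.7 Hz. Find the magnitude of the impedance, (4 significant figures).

98.21 Ω

ω = 2πf = 500.8 rad/s
X_L = ωL = 6.610 Ω
X_C = 1/(ωC) = 23.77 Ω
Net reactance X = X_L − X_C = -17.16 Ω
Z = 96.70 − j17.16 Ω
|Z| = √(96.70² + 17.16²) = 98.21 Ω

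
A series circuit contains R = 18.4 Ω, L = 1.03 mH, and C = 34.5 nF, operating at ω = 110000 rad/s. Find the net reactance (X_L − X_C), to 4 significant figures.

-150.2 Ω

X_L = ωL = 113.3 Ω
X_C = 1/(ωC) = 263.5 Ω
X = 113.3 − 263.5 = -150.2 Ω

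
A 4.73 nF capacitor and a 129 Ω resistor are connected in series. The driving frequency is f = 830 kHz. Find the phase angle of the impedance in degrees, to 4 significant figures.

ω = 2πf = 5.215e+06 rad/s
X_C = 1/(ωC) = 40.54 Ω
Z = 129.0 − j40.54 Ω
|Z| = √(129.0² + 40.54²) = 135.2 Ω
∠Z = arctan(-40.54/129.0) = -17.45°

-17.45°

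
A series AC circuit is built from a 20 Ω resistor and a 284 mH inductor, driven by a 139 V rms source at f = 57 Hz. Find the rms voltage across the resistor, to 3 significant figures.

26.8 V

ω = 2πf = 358.1 rad/s
X_L = ωL = 102 Ω
Z = 20.0 + j102 Ω
|Z| = √(20.0² + 102²) = 104 Ω
I = V/|Z| = 1.34 A
V_R = I·|Z_R| = 1.34 × 20.0 = 26.8 V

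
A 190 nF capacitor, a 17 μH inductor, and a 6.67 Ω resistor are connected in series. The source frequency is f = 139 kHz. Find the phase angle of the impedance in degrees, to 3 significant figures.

52.9°

ω = 2πf = 873400 rad/s
X_L = ωL = 14.8 Ω
X_C = 1/(ωC) = 6.03 Ω
Net reactance X = X_L − X_C = 8.82 Ω
Z = 6.67 + j8.82 Ω
|Z| = √(6.67² + 8.82²) = 11.1 Ω
∠Z = arctan(8.82/6.67) = 52.9°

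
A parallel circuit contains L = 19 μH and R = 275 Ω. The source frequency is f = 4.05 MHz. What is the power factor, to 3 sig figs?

ω = 2πf = 2.545e+07 rad/s
X_L = ωL = 483 Ω
Parallel: admittances add. Y = 1/R + 1/(jωL)
Y = (0.00364 − j0.00207) S
|Y| = 0.00418 S → |Z| = 1/|Y| = 239 Ω, ∠Z = −∠Y = 29.6°
cos φ = cos(29.6°) = 0.869

0.869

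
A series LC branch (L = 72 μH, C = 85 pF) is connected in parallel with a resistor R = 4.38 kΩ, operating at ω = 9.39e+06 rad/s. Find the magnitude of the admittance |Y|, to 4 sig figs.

X_L = ωL = 676.1 Ω
X_C = 1/(ωC) = 1253 Ω
Branch 1: Z₁ = R = 4380 Ω
Branch 2 (series LC): Z₂ = j(X_L − X_C) = −j576.8 Ω
Parallel: Z = Z₁Z₂/(Z₁+Z₂), |Z| = 571.9 Ω, ∠Z = -82.50°
|Y| = 1/|Z| = 1.749 mS

1.749 mS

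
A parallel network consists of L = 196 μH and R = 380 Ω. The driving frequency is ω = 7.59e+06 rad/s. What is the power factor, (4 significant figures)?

X_L = ωL = 1488 Ω
Parallel: admittances add. Y = 1/R + 1/(jωL)
Y = (0.002632 − j0.0006722) S
|Y| = 0.002716 S → |Z| = 1/|Y| = 368.2 Ω, ∠Z = −∠Y = 14.33°
cos φ = cos(14.33°) = 0.9689

0.9689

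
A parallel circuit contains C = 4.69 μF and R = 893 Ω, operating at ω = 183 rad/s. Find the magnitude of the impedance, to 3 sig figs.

X_C = 1/(ωC) = 1170 Ω
Parallel: admittances add. Y = 1/R + jωC
Y = (0.00112 + j0.000858) S
|Y| = 0.00141 S → |Z| = 1/|Y| = 709 Ω, ∠Z = −∠Y = -37.5°

709 Ω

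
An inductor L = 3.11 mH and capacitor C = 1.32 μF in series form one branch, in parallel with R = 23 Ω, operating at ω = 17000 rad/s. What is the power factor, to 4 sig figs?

X_L = ωL = 52.87 Ω
X_C = 1/(ωC) = 44.56 Ω
Branch 1: Z₁ = R = 23.00 Ω
Branch 2 (series LC): Z₂ = j(X_L − X_C) = j8.307 Ω
Parallel: Z = Z₁Z₂/(Z₁+Z₂), |Z| = 7.813 Ω, ∠Z = 70.14°
cos φ = cos(70.14°) = 0.3397

0.3397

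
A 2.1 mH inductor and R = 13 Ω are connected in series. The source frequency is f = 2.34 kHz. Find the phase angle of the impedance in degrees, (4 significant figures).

ω = 2πf = 14700 rad/s
X_L = ωL = 30.88 Ω
Z = 13.00 + j30.88 Ω
|Z| = √(13.00² + 30.88²) = 33.50 Ω
∠Z = arctan(30.88/13.00) = 67.17°

67.17°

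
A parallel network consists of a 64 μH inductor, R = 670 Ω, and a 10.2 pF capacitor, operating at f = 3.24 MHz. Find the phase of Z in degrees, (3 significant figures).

ω = 2πf = 2.036e+07 rad/s
X_L = ωL = 1300 Ω
X_C = 1/(ωC) = 4820 Ω
Parallel: admittances add. Y = 1/R + 1/(jωL) + jωC
Y = (0.00149 − j0.000560) S
|Y| = 0.00159 S → |Z| = 1/|Y| = 627 Ω, ∠Z = −∠Y = 20.6°

20.6°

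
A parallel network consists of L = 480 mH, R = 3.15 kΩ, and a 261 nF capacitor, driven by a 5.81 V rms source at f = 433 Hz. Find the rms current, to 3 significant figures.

1.87 mA

ω = 2πf = 2721 rad/s
X_L = ωL = 1310 Ω
X_C = 1/(ωC) = 1410 Ω
Parallel: admittances add. Y = 1/R + 1/(jωL) + jωC
Y = (0.000317 − j5.57e-05) S
|Y| = 0.000322 S → |Z| = 1/|Y| = 3100 Ω, ∠Z = −∠Y = 9.95°
I = V/|Z| = 5.81/3100 = 1.87 mA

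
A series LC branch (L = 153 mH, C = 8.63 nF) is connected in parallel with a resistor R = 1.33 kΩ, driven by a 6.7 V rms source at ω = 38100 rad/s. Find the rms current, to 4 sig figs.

5.581 mA

X_L = ωL = 5829 Ω
X_C = 1/(ωC) = 3041 Ω
Branch 1: Z₁ = R = 1330 Ω
Branch 2 (series LC): Z₂ = j(X_L − X_C) = j2788 Ω
Parallel: Z = Z₁Z₂/(Z₁+Z₂), |Z| = 1200 Ω, ∠Z = 25.50°
I = V/|Z| = 6.7/1200 = 5.581 mA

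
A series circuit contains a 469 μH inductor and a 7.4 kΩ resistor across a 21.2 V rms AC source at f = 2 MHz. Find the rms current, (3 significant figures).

2.24 mA

ω = 2πf = 1.257e+07 rad/s
X_L = ωL = 5890 Ω
Z = 7400 + j5890 Ω
|Z| = √(7400² + 5890²) = 9460 Ω
I = V/|Z| = 21.2/9460 = 2.24 mA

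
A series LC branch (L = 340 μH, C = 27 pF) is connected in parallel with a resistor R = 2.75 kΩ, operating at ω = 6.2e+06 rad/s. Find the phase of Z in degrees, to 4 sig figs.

-35.43°

X_L = ωL = 2108 Ω
X_C = 1/(ωC) = 5974 Ω
Branch 1: Z₁ = R = 2750 Ω
Branch 2 (series LC): Z₂ = j(X_L − X_C) = −j3866 Ω
Parallel: Z = Z₁Z₂/(Z₁+Z₂), |Z| = 2241 Ω, ∠Z = -35.43°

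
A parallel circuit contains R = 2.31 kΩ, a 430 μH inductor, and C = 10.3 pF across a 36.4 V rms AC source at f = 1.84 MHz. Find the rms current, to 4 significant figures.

ω = 2πf = 1.156e+07 rad/s
X_L = ωL = 4971 Ω
X_C = 1/(ωC) = 8398 Ω
Parallel: admittances add. Y = 1/R + 1/(jωL) + jωC
Y = (0.0004329 − j8.208e-05) S
|Y| = 0.0004406 S → |Z| = 1/|Y| = 2270 Ω, ∠Z = −∠Y = 10.74°
I = V/|Z| = 36.4/2270 = 16.04 mA

16.04 mA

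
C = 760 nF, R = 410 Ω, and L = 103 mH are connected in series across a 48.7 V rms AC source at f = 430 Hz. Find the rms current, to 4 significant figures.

105.9 mA

ω = 2πf = 2702 rad/s
X_L = ωL = 278.3 Ω
X_C = 1/(ωC) = 487.0 Ω
Net reactance X = X_L − X_C = -208.7 Ω
Z = 410.0 − j208.7 Ω
|Z| = √(410.0² + 208.7²) = 460.1 Ω
I = V/|Z| = 48.7/460.1 = 105.9 mA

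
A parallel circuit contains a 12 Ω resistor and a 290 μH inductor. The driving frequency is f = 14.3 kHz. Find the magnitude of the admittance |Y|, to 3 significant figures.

91.7 mS

ω = 2πf = 89850 rad/s
X_L = ωL = 26.1 Ω
Parallel: admittances add. Y = 1/R + 1/(jωL)
Y = (0.0833 − j0.0384) S
|Y| = 0.0917 S → |Z| = 1/|Y| = 10.9 Ω, ∠Z = −∠Y = 24.7°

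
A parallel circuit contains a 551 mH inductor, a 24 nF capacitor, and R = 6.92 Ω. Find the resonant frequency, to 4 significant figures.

ω₀ = 1/√(LC) = 1/√(0.551 × 2.4e-08) = 8696 rad/s
f₀ = ω₀/(2π) = 1.384 kHz

1.384 kHz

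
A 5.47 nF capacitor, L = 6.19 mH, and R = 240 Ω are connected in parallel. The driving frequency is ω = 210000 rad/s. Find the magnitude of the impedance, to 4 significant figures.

239.0 Ω

X_L = ωL = 1300 Ω
X_C = 1/(ωC) = 870.5 Ω
Parallel: admittances add. Y = 1/R + 1/(jωL) + jωC
Y = (0.004167 + j0.0003794) S
|Y| = 0.004184 S → |Z| = 1/|Y| = 239.0 Ω, ∠Z = −∠Y = -5.203°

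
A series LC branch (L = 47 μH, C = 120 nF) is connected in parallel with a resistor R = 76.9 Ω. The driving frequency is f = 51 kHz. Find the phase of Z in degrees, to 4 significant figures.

ω = 2πf = 320400 rad/s
X_L = ωL = 15.06 Ω
X_C = 1/(ωC) = 26.01 Ω
Branch 1: Z₁ = R = 76.90 Ω
Branch 2 (series LC): Z₂ = j(X_L − X_C) = −j10.94 Ω
Parallel: Z = Z₁Z₂/(Z₁+Z₂), |Z| = 10.84 Ω, ∠Z = -81.90°

-81.90°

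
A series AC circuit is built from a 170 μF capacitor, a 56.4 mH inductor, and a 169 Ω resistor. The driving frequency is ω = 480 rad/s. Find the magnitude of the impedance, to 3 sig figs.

X_L = ωL = 27.1 Ω
X_C = 1/(ωC) = 12.3 Ω
Net reactance X = X_L − X_C = 14.8 Ω
Z = 169 + j14.8 Ω
|Z| = √(169² + 14.8²) = 170 Ω

170 Ω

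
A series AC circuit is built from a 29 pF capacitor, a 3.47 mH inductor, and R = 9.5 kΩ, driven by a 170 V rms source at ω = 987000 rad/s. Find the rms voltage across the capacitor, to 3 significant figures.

X_L = ωL = 3420 Ω
X_C = 1/(ωC) = 34900 Ω
Net reactance X = X_L − X_C = -31500 Ω
Z = 9500 − j31500 Ω
|Z| = √(9500² + 31500²) = 32900 Ω
I = V/|Z| = 5.17 mA
V_C = I·|Z_C| = 0.00517 × 34900 = 180 V

180 V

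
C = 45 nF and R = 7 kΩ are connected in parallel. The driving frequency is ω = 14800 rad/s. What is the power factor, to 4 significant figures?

X_C = 1/(ωC) = 1502 Ω
Parallel: admittances add. Y = 1/R + jωC
Y = (0.0001429 + j0.0006660) S
|Y| = 0.0006811 S → |Z| = 1/|Y| = 1468 Ω, ∠Z = −∠Y = -77.89°
cos φ = cos(-77.89°) = 0.2097

0.2097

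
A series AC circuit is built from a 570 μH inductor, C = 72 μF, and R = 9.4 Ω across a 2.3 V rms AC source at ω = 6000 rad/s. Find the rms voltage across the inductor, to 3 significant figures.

0.831 V

X_L = ωL = 3.42 Ω
X_C = 1/(ωC) = 2.31 Ω
Net reactance X = X_L − X_C = 1.11 Ω
Z = 9.40 + j1.11 Ω
|Z| = √(9.40² + 1.11²) = 9.46 Ω
I = V/|Z| = 243 mA
V_L = I·|Z_L| = 0.243 × 3.42 = 0.831 V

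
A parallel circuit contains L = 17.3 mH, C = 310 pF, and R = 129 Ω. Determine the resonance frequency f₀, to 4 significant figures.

ω₀ = 1/√(LC) = 1/√(0.0173 × 3.1e-10) = 431800 rad/s
f₀ = ω₀/(2π) = 68.73 kHz

68.73 kHz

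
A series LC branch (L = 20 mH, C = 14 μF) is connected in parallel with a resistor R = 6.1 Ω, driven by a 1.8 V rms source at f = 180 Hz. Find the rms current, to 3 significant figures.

298 mA

ω = 2πf = 1131 rad/s
X_L = ωL = 22.6 Ω
X_C = 1/(ωC) = 63.2 Ω
Branch 1: Z₁ = R = 6.10 Ω
Branch 2 (series LC): Z₂ = j(X_L − X_C) = −j40.5 Ω
Parallel: Z = Z₁Z₂/(Z₁+Z₂), |Z| = 6.03 Ω, ∠Z = -8.56°
I = V/|Z| = 1.8/6.03 = 298 mA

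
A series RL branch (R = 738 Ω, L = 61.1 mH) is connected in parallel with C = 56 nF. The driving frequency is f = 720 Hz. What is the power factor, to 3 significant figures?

ω = 2πf = 4524 rad/s
X_L = ωL = 276 Ω
X_C = 1/(ωC) = 3950 Ω
Branch 1 (R+jX_L): Z₁ = 738 + j276 Ω, |Z₁| = 788 Ω
Branch 2 (−jX_C): Z₂ = −j3950 Ω
Parallel: Z = Z₁Z₂/(Z₁+Z₂), |Z| = 831 Ω, ∠Z = 9.17°
cos φ = cos(9.17°) = 0.987

0.987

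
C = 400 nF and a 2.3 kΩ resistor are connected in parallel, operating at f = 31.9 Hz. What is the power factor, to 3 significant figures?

0.983

ω = 2πf = 200.4 rad/s
X_C = 1/(ωC) = 12500 Ω
Parallel: admittances add. Y = 1/R + jωC
Y = (0.000435 + j8.02e-05) S
|Y| = 0.000442 S → |Z| = 1/|Y| = 2260 Ω, ∠Z = −∠Y = -10.4°
cos φ = cos(-10.4°) = 0.983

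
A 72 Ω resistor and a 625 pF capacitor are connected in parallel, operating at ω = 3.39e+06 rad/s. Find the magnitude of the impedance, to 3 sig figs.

71.2 Ω

X_C = 1/(ωC) = 472 Ω
Parallel: admittances add. Y = 1/R + jωC
Y = (0.0139 + j0.00212) S
|Y| = 0.0140 S → |Z| = 1/|Y| = 71.2 Ω, ∠Z = −∠Y = -8.67°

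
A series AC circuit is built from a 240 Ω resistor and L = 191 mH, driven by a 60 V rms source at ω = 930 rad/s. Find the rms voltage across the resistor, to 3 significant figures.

X_L = ωL = 178 Ω
Z = 240 + j178 Ω
|Z| = √(240² + 178²) = 299 Ω
I = V/|Z| = 201 mA
V_R = I·|Z_R| = 0.201 × 240 = 48.2 V

48.2 V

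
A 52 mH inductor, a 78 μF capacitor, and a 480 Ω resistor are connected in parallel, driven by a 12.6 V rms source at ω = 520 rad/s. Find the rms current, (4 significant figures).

X_L = ωL = 27.04 Ω
X_C = 1/(ωC) = 24.65 Ω
Parallel: admittances add. Y = 1/R + 1/(jωL) + jωC
Y = (0.002083 + j0.003578) S
|Y| = 0.004140 S → |Z| = 1/|Y| = 241.5 Ω, ∠Z = −∠Y = -59.79°
I = V/|Z| = 12.6/241.5 = 52.17 mA

52.17 mA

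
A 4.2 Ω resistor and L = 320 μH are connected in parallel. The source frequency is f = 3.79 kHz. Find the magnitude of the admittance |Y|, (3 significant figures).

272 mS

ω = 2πf = 23810 rad/s
X_L = ωL = 7.62 Ω
Parallel: admittances add. Y = 1/R + 1/(jωL)
Y = (0.238 − j0.131) S
|Y| = 0.272 S → |Z| = 1/|Y| = 3.68 Ω, ∠Z = −∠Y = 28.9°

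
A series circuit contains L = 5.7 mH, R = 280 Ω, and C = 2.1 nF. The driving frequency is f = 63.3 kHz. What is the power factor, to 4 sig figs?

ω = 2πf = 397700 rad/s
X_L = ωL = 2267 Ω
X_C = 1/(ωC) = 1197 Ω
Net reactance X = X_L − X_C = 1070 Ω
Z = 280.0 + j1070 Ω
|Z| = √(280.0² + 1070²) = 1106 Ω
∠Z = arctan(1070/280.0) = 75.33°
cos φ = cos(75.33°) = 0.2532

0.2532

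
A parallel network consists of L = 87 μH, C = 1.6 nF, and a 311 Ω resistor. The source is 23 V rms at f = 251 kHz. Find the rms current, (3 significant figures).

132 mA

ω = 2πf = 1.577e+06 rad/s
X_L = ωL = 137 Ω
X_C = 1/(ωC) = 396 Ω
Parallel: admittances add. Y = 1/R + 1/(jωL) + jωC
Y = (0.00322 − j0.00476) S
|Y| = 0.00575 S → |Z| = 1/|Y| = 174 Ω, ∠Z = −∠Y = 56.0°
I = V/|Z| = 23/174 = 132 mA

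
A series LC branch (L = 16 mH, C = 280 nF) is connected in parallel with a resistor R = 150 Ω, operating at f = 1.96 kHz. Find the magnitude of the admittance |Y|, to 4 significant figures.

ω = 2πf = 12320 rad/s
X_L = ωL = 197.0 Ω
X_C = 1/(ωC) = 290.0 Ω
Branch 1: Z₁ = R = 150.0 Ω
Branch 2 (series LC): Z₂ = j(X_L − X_C) = −j92.96 Ω
Parallel: Z = Z₁Z₂/(Z₁+Z₂), |Z| = 79.02 Ω, ∠Z = -58.21°
|Y| = 1/|Z| = 12.66 mS

12.66 mS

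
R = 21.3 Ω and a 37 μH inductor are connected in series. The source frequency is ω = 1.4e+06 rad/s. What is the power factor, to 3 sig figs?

X_L = ωL = 51.8 Ω
Z = 21.3 + j51.8 Ω
|Z| = √(21.3² + 51.8²) = 56.0 Ω
∠Z = arctan(51.8/21.3) = 67.6°
cos φ = cos(67.6°) = 0.380

0.380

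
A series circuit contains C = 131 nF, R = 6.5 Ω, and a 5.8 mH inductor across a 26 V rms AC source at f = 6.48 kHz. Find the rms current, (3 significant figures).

ω = 2πf = 40720 rad/s
X_L = ωL = 236 Ω
X_C = 1/(ωC) = 187 Ω
Net reactance X = X_L − X_C = 48.7 Ω
Z = 6.50 + j48.7 Ω
|Z| = √(6.50² + 48.7²) = 49.1 Ω
I = V/|Z| = 26/49.1 = 530 mA

530 mA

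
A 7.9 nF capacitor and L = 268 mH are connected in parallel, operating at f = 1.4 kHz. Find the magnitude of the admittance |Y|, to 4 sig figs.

354.7 μS

ω = 2πf = 8796 rad/s
X_L = ωL = 2357 Ω
X_C = 1/(ωC) = 14390 Ω
Parallel: admittances add. Y = 1/(jωL) + jωC
Y = (0 − j0.0003547) S
|Y| = 0.0003547 S → |Z| = 1/|Y| = 2819 Ω, ∠Z = −∠Y = 90.00°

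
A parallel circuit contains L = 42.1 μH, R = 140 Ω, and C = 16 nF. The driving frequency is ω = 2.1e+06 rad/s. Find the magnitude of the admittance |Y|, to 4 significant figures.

X_L = ωL = 88.41 Ω
X_C = 1/(ωC) = 29.76 Ω
Parallel: admittances add. Y = 1/R + 1/(jωL) + jωC
Y = (0.007143 + j0.02229) S
|Y| = 0.02341 S → |Z| = 1/|Y| = 42.72 Ω, ∠Z = −∠Y = -72.23°

23.41 mS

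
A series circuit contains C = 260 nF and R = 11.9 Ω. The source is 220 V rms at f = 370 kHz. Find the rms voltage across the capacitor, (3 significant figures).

30.3 V

ω = 2πf = 2.325e+06 rad/s
X_C = 1/(ωC) = 1.65 Ω
Z = 11.9 − j1.65 Ω
|Z| = √(11.9² + 1.65²) = 12.0 Ω
I = V/|Z| = 18.3 A
V_C = I·|Z_C| = 18.3 × 1.65 = 30.3 V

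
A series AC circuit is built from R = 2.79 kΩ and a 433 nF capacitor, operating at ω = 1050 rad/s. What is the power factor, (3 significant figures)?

0.785

X_C = 1/(ωC) = 2200 Ω
Z = 2790 − j2200 Ω
|Z| = √(2790² + 2200²) = 3550 Ω
∠Z = arctan(-2200/2790) = -38.3°
cos φ = cos(-38.3°) = 0.785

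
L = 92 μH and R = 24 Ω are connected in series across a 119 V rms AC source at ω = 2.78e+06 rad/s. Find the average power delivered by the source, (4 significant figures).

5.150 W

X_L = ωL = 255.8 Ω
Z = 24.00 + j255.8 Ω
|Z| = √(24.00² + 255.8²) = 256.9 Ω
∠Z = arctan(255.8/24.00) = 84.64°
I = V/|Z| = 463.2 mA
P = VI cos φ = 119 × 0.4632 × cos(84.64°) = 5.150 W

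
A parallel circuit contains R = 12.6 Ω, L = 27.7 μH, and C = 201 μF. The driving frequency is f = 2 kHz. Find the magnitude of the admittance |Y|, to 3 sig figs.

356 mS

ω = 2πf = 12570 rad/s
X_L = ωL = 0.348 Ω
X_C = 1/(ωC) = 0.396 Ω
Parallel: admittances add. Y = 1/R + 1/(jωL) + jωC
Y = (0.0794 − j0.347) S
|Y| = 0.356 S → |Z| = 1/|Y| = 2.81 Ω, ∠Z = −∠Y = 77.1°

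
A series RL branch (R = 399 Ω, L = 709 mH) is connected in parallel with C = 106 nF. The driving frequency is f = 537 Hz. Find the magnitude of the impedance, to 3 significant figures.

ω = 2πf = 3374 rad/s
X_L = ωL = 2390 Ω
X_C = 1/(ωC) = 2800 Ω
Branch 1 (R+jX_L): Z₁ = 399 + j2390 Ω, |Z₁| = 2430 Ω
Branch 2 (−jX_C): Z₂ = −j2800 Ω
Parallel: Z = Z₁Z₂/(Z₁+Z₂), |Z| = 11900 Ω, ∠Z = 35.9°

11900 Ω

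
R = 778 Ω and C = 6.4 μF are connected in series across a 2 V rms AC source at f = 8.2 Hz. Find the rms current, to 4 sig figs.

638.8 μA

ω = 2πf = 51.52 rad/s
X_C = 1/(ωC) = 3033 Ω
Z = 778.0 − j3033 Ω
|Z| = √(778.0² + 3033²) = 3131 Ω
I = V/|Z| = 2/3131 = 638.8 μA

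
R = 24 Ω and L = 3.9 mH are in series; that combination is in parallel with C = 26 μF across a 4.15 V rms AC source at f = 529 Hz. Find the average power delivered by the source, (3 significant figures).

556 mW

ω = 2πf = 3324 rad/s
X_L = ωL = 13.0 Ω
X_C = 1/(ωC) = 11.6 Ω
Branch 1 (R+jX_L): Z₁ = 24.0 + j13.0 Ω, |Z₁| = 27.3 Ω
Branch 2 (−jX_C): Z₂ = −j11.6 Ω
Parallel: Z = Z₁Z₂/(Z₁+Z₂), |Z| = 13.1 Ω, ∠Z = -64.9°
I = V/|Z| = 316 mA
P = VI cos φ = 4.15 × 0.316 × cos(-64.9°) = 556 mW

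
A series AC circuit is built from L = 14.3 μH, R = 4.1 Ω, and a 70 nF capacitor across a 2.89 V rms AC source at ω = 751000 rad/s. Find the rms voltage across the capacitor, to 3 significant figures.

5.95 V

X_L = ωL = 10.7 Ω
X_C = 1/(ωC) = 19.0 Ω
Net reactance X = X_L − X_C = -8.28 Ω
Z = 4.10 − j8.28 Ω
|Z| = √(4.10² + 8.28²) = 9.24 Ω
I = V/|Z| = 313 mA
V_C = I·|Z_C| = 0.313 × 19.0 = 5.95 V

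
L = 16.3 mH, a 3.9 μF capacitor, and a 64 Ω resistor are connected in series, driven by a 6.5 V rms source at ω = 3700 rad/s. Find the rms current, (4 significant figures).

100.6 mA

X_L = ωL = 60.31 Ω
X_C = 1/(ωC) = 69.30 Ω
Net reactance X = X_L − X_C = -8.990 Ω
Z = 64.00 − j8.990 Ω
|Z| = √(64.00² + 8.990²) = 64.63 Ω
I = V/|Z| = 6.5/64.63 = 100.6 mA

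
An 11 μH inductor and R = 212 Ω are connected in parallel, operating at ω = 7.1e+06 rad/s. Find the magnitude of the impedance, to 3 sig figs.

73.3 Ω

X_L = ωL = 78.1 Ω
Parallel: admittances add. Y = 1/R + 1/(jωL)
Y = (0.00472 − j0.0128) S
|Y| = 0.0136 S → |Z| = 1/|Y| = 73.3 Ω, ∠Z = −∠Y = 69.8°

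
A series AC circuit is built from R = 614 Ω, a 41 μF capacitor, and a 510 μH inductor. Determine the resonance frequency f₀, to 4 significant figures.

ω₀ = 1/√(LC) = 1/√(0.00051 × 4.1e-05) = 6915 rad/s
f₀ = ω₀/(2π) = 1.101 kHz

1.101 kHz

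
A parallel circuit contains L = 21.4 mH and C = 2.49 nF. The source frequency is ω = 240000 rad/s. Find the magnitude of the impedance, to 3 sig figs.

X_L = ωL = 5140 Ω
X_C = 1/(ωC) = 1670 Ω
Parallel: admittances add. Y = 1/(jωL) + jωC
Y = (0 + j0.000403) S
|Y| = 0.000403 S → |Z| = 1/|Y| = 2480 Ω, ∠Z = −∠Y = -90.0°

2480 Ω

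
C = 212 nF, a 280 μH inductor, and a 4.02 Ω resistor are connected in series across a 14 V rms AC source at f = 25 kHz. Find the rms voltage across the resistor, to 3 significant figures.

ω = 2πf = 157100 rad/s
X_L = ωL = 44.0 Ω
X_C = 1/(ωC) = 30.0 Ω
Net reactance X = X_L − X_C = 14.0 Ω
Z = 4.02 + j14.0 Ω
|Z| = √(4.02² + 14.0²) = 14.5 Ω
I = V/|Z| = 964 mA
V_R = I·|Z_R| = 0.964 × 4.02 = 3.88 V

3.88 V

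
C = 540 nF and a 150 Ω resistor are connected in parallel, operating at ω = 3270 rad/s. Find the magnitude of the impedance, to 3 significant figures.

X_C = 1/(ωC) = 566 Ω
Parallel: admittances add. Y = 1/R + jωC
Y = (0.00667 + j0.00177) S
|Y| = 0.00690 S → |Z| = 1/|Y| = 145 Ω, ∠Z = −∠Y = -14.8°

145 Ω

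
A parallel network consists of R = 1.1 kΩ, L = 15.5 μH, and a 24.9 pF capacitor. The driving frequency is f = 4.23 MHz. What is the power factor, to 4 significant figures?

0.4578

ω = 2πf = 2.658e+07 rad/s
X_L = ωL = 412.0 Ω
X_C = 1/(ωC) = 1511 Ω
Parallel: admittances add. Y = 1/R + 1/(jωL) + jωC
Y = (0.0009091 − j0.001766) S
|Y| = 0.001986 S → |Z| = 1/|Y| = 503.5 Ω, ∠Z = −∠Y = 62.76°
cos φ = cos(62.76°) = 0.4578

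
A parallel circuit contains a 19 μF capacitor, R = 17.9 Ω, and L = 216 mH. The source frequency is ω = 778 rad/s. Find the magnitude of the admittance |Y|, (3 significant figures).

X_L = ωL = 168 Ω
X_C = 1/(ωC) = 67.6 Ω
Parallel: admittances add. Y = 1/R + 1/(jωL) + jωC
Y = (0.0559 + j0.00883) S
|Y| = 0.0566 S → |Z| = 1/|Y| = 17.7 Ω, ∠Z = −∠Y = -8.98°

56.6 mS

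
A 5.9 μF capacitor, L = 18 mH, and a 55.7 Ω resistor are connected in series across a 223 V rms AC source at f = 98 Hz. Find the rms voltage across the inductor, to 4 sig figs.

ω = 2πf = 615.8 rad/s
X_L = ωL = 11.08 Ω
X_C = 1/(ωC) = 275.3 Ω
Net reactance X = X_L − X_C = -264.2 Ω
Z = 55.70 − j264.2 Ω
|Z| = √(55.70² + 264.2²) = 270.0 Ω
I = V/|Z| = 826.0 mA
V_L = I·|Z_L| = 0.8260 × 11.08 = 9.155 V

9.155 V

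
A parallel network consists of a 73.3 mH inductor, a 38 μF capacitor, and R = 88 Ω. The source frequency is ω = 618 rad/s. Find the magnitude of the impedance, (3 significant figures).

X_L = ωL = 45.3 Ω
X_C = 1/(ωC) = 42.6 Ω
Parallel: admittances add. Y = 1/R + 1/(jωL) + jωC
Y = (0.0114 + j0.00141) S
|Y| = 0.0115 S → |Z| = 1/|Y| = 87.3 Ω, ∠Z = −∠Y = -7.07°

87.3 Ω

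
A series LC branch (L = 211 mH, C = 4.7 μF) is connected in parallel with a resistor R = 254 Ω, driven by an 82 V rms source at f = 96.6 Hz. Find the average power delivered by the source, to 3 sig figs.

ω = 2πf = 607.0 rad/s
X_L = ωL = 128 Ω
X_C = 1/(ωC) = 351 Ω
Branch 1: Z₁ = R = 254 Ω
Branch 2 (series LC): Z₂ = j(X_L − X_C) = −j222 Ω
Parallel: Z = Z₁Z₂/(Z₁+Z₂), |Z| = 167 Ω, ∠Z = -48.8°
I = V/|Z| = 490 mA
P = VI cos φ = 82 × 0.490 × cos(-48.8°) = 26.5 W

26.5 W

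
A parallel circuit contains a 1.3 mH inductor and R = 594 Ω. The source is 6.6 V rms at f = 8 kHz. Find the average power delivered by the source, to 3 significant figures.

ω = 2πf = 50270 rad/s
X_L = ωL = 65.3 Ω
Parallel: admittances add. Y = 1/R + 1/(jωL)
Y = (0.00168 − j0.0153) S
|Y| = 0.0154 S → |Z| = 1/|Y| = 65.0 Ω, ∠Z = −∠Y = 83.7°
I = V/|Z| = 102 mA
P = VI cos φ = 6.6 × 0.102 × cos(83.7°) = 73.3 mW

73.3 mW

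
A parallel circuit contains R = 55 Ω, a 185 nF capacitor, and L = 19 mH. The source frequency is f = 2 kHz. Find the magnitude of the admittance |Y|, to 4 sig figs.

18.28 mS

ω = 2πf = 12570 rad/s
X_L = ωL = 238.8 Ω
X_C = 1/(ωC) = 430.1 Ω
Parallel: admittances add. Y = 1/R + 1/(jωL) + jωC
Y = (0.01818 − j0.001864) S
|Y| = 0.01828 S → |Z| = 1/|Y| = 54.71 Ω, ∠Z = −∠Y = 5.852°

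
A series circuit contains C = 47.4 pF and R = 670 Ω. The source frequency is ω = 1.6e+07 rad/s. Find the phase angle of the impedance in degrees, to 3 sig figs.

X_C = 1/(ωC) = 1320 Ω
Z = 670 − j1320 Ω
|Z| = √(670² + 1320²) = 1480 Ω
∠Z = arctan(-1320/670) = -63.1°

-63.1°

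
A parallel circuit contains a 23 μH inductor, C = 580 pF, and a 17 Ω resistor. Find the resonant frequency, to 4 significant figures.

ω₀ = 1/√(LC) = 1/√(2.3e-05 × 5.8e-10) = 8.658e+06 rad/s
f₀ = ω₀/(2π) = 1.378 MHz

1.378 MHz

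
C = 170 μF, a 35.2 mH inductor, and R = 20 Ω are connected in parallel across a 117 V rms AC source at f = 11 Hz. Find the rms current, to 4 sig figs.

47.08 A

ω = 2πf = 69.12 rad/s
X_L = ωL = 2.433 Ω
X_C = 1/(ωC) = 85.11 Ω
Parallel: admittances add. Y = 1/R + 1/(jωL) + jωC
Y = (0.05000 − j0.3993) S
|Y| = 0.4024 S → |Z| = 1/|Y| = 2.485 Ω, ∠Z = −∠Y = 82.86°
I = V/|Z| = 117/2.485 = 47.08 A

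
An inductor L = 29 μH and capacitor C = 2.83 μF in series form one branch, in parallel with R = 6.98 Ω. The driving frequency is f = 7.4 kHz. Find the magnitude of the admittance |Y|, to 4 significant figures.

214.7 mS

ω = 2πf = 46500 rad/s
X_L = ωL = 1.348 Ω
X_C = 1/(ωC) = 7.600 Ω
Branch 1: Z₁ = R = 6.980 Ω
Branch 2 (series LC): Z₂ = j(X_L − X_C) = −j6.251 Ω
Parallel: Z = Z₁Z₂/(Z₁+Z₂), |Z| = 4.657 Ω, ∠Z = -48.15°
|Y| = 1/|Z| = 214.7 mS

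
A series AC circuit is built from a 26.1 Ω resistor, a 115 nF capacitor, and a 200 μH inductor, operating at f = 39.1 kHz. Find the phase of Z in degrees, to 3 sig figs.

ω = 2πf = 245700 rad/s
X_L = ωL = 49.1 Ω
X_C = 1/(ωC) = 35.4 Ω
Net reactance X = X_L − X_C = 13.7 Ω
Z = 26.1 + j13.7 Ω
|Z| = √(26.1² + 13.7²) = 29.5 Ω
∠Z = arctan(13.7/26.1) = 27.8°

27.8°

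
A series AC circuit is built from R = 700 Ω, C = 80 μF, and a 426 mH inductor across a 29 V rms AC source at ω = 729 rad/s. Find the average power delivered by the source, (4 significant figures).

X_L = ωL = 310.6 Ω
X_C = 1/(ωC) = 17.15 Ω
Net reactance X = X_L − X_C = 293.4 Ω
Z = 700.0 + j293.4 Ω
|Z| = √(700.0² + 293.4²) = 759.0 Ω
∠Z = arctan(293.4/700.0) = 22.74°
I = V/|Z| = 38.21 mA
P = VI cos φ = 29 × 0.03821 × cos(22.74°) = 1.022 W

1.022 W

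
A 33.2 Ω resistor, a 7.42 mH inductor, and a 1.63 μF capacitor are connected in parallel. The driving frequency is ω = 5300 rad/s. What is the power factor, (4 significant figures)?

0.8735

X_L = ωL = 39.33 Ω
X_C = 1/(ωC) = 115.8 Ω
Parallel: admittances add. Y = 1/R + 1/(jωL) + jωC
Y = (0.03012 − j0.01679) S
|Y| = 0.03448 S → |Z| = 1/|Y| = 29.00 Ω, ∠Z = −∠Y = 29.14°
cos φ = cos(29.14°) = 0.8735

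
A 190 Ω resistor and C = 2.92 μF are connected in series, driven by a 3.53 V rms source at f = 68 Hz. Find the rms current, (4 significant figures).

ω = 2πf = 427.3 rad/s
X_C = 1/(ωC) = 801.5 Ω
Z = 190.0 − j801.5 Ω
|Z| = √(190.0² + 801.5²) = 823.8 Ω
I = V/|Z| = 3.53/823.8 = 4.285 mA

4.285 mA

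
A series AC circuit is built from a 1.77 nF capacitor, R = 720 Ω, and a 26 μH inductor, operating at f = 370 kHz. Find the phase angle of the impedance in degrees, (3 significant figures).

-14.2°

ω = 2πf = 2.325e+06 rad/s
X_L = ωL = 60.4 Ω
X_C = 1/(ωC) = 243 Ω
Net reactance X = X_L − X_C = -183 Ω
Z = 720 − j183 Ω
|Z| = √(720² + 183²) = 743 Ω
∠Z = arctan(-183/720) = -14.2°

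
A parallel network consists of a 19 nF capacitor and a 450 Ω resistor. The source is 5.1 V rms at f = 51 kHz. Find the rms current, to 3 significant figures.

33.1 mA

ω = 2πf = 320400 rad/s
X_C = 1/(ωC) = 164 Ω
Parallel: admittances add. Y = 1/R + jωC
Y = (0.00222 + j0.00609) S
|Y| = 0.00648 S → |Z| = 1/|Y| = 154 Ω, ∠Z = −∠Y = -69.9°
I = V/|Z| = 5.1/154 = 33.1 mA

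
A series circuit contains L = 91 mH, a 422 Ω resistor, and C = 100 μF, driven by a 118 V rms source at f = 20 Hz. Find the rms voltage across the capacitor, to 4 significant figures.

ω = 2πf = 125.7 rad/s
X_L = ωL = 11.44 Ω
X_C = 1/(ωC) = 79.58 Ω
Net reactance X = X_L − X_C = -68.14 Ω
Z = 422.0 − j68.14 Ω
|Z| = √(422.0² + 68.14²) = 427.5 Ω
I = V/|Z| = 276.0 mA
V_C = I·|Z_C| = 0.2760 × 79.58 = 21.97 V

21.97 V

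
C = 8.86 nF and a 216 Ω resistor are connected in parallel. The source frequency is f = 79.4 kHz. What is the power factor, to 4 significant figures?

ω = 2πf = 498900 rad/s
X_C = 1/(ωC) = 226.2 Ω
Parallel: admittances add. Y = 1/R + jωC
Y = (0.004630 + j0.004420) S
|Y| = 0.006401 S → |Z| = 1/|Y| = 156.2 Ω, ∠Z = −∠Y = -43.67°
cos φ = cos(-43.67°) = 0.7233

0.7233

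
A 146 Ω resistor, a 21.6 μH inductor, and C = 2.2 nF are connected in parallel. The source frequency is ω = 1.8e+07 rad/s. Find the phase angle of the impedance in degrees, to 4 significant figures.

X_L = ωL = 388.8 Ω
X_C = 1/(ωC) = 25.25 Ω
Parallel: admittances add. Y = 1/R + 1/(jωL) + jωC
Y = (0.006849 + j0.03703) S
|Y| = 0.03766 S → |Z| = 1/|Y| = 26.56 Ω, ∠Z = −∠Y = -79.52°

-79.52°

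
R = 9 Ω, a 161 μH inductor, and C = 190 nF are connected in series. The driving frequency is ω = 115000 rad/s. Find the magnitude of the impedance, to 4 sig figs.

X_L = ωL = 18.52 Ω
X_C = 1/(ωC) = 45.77 Ω
Net reactance X = X_L − X_C = -27.25 Ω
Z = 9.000 − j27.25 Ω
|Z| = √(9.000² + 27.25²) = 28.70 Ω

28.70 Ω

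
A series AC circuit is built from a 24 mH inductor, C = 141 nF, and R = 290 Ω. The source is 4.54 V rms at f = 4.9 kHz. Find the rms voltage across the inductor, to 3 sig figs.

5.73 V

ω = 2πf = 30790 rad/s
X_L = ωL = 739 Ω
X_C = 1/(ωC) = 230 Ω
Net reactance X = X_L − X_C = 509 Ω
Z = 290 + j509 Ω
|Z| = √(290² + 509²) = 585 Ω
I = V/|Z| = 7.76 mA
V_L = I·|Z_L| = 0.00776 × 739 = 5.73 V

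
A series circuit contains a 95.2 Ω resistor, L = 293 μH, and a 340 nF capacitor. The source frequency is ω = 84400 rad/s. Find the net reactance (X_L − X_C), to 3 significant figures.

-10.1 Ω

X_L = ωL = 24.7 Ω
X_C = 1/(ωC) = 34.8 Ω
X = 24.7 − 34.8 = -10.1 Ω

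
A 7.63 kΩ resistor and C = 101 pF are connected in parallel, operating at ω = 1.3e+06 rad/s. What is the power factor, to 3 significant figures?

0.706

X_C = 1/(ωC) = 7620 Ω
Parallel: admittances add. Y = 1/R + jωC
Y = (0.000131 + j0.000131) S
|Y| = 0.000186 S → |Z| = 1/|Y| = 5390 Ω, ∠Z = −∠Y = -45.1°
cos φ = cos(-45.1°) = 0.706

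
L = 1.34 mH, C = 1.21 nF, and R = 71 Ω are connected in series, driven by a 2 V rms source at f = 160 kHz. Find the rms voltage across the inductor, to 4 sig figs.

5.085 V

ω = 2πf = 1.005e+06 rad/s
X_L = ωL = 1347 Ω
X_C = 1/(ωC) = 822.1 Ω
Net reactance X = X_L − X_C = 525.0 Ω
Z = 71.00 + j525.0 Ω
|Z| = √(71.00² + 525.0²) = 529.8 Ω
I = V/|Z| = 3.775 mA
V_L = I·|Z_L| = 0.003775 × 1347 = 5.085 V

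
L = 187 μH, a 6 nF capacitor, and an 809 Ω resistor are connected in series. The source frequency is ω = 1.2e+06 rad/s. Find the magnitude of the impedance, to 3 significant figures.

X_L = ωL = 224 Ω
X_C = 1/(ωC) = 139 Ω
Net reactance X = X_L − X_C = 85.5 Ω
Z = 809 + j85.5 Ω
|Z| = √(809² + 85.5²) = 814 Ω

814 Ω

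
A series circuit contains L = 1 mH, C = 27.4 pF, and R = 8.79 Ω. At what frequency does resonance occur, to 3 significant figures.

961 kHz

ω₀ = 1/√(LC) = 1/√(0.001 × 2.74e-11) = 6.041e+06 rad/s
f₀ = ω₀/(2π) = 961 kHz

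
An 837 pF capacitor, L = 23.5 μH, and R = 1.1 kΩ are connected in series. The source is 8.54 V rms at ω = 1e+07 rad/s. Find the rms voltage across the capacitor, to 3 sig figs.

0.922 V

X_L = ωL = 235 Ω
X_C = 1/(ωC) = 119 Ω
Net reactance X = X_L − X_C = 116 Ω
Z = 1100 + j116 Ω
|Z| = √(1100² + 116²) = 1110 Ω
I = V/|Z| = 7.72 mA
V_C = I·|Z_C| = 0.00772 × 119 = 0.922 V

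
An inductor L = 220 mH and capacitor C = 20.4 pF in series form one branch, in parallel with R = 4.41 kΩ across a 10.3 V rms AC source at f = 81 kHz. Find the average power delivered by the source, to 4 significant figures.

24.06 mW

ω = 2πf = 508900 rad/s
X_L = ωL = 112000 Ω
X_C = 1/(ωC) = 96320 Ω
Branch 1: Z₁ = R = 4410 Ω
Branch 2 (series LC): Z₂ = j(X_L − X_C) = j15650 Ω
Parallel: Z = Z₁Z₂/(Z₁+Z₂), |Z| = 4245 Ω, ∠Z = 15.74°
I = V/|Z| = 2.427 mA
P = VI cos φ = 10.3 × 0.002427 × cos(15.74°) = 24.06 mW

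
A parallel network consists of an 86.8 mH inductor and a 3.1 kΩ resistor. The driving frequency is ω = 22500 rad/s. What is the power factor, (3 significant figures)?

X_L = ωL = 1950 Ω
Parallel: admittances add. Y = 1/R + 1/(jωL)
Y = (0.000323 − j0.000512) S
|Y| = 0.000605 S → |Z| = 1/|Y| = 1650 Ω, ∠Z = −∠Y = 57.8°
cos φ = cos(57.8°) = 0.533

0.533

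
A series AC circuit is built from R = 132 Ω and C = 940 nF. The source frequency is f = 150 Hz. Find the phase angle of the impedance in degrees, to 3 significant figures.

ω = 2πf = 942.5 rad/s
X_C = 1/(ωC) = 1130 Ω
Z = 132 − j1130 Ω
|Z| = √(132² + 1130²) = 1140 Ω
∠Z = arctan(-1130/132) = -83.3°

-83.3°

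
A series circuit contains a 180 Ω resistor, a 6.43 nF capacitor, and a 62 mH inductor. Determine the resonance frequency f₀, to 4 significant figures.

7.971 kHz

ω₀ = 1/√(LC) = 1/√(0.062 × 6.43e-09) = 50080 rad/s
f₀ = ω₀/(2π) = 7.971 kHz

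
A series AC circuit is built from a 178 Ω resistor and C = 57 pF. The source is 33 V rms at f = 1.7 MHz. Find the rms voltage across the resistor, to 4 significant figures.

ω = 2πf = 1.068e+07 rad/s
X_C = 1/(ωC) = 1642 Ω
Z = 178.0 − j1642 Ω
|Z| = √(178.0² + 1642²) = 1652 Ω
I = V/|Z| = 19.97 mA
V_R = I·|Z_R| = 0.01997 × 178.0 = 3.556 V

3.556 V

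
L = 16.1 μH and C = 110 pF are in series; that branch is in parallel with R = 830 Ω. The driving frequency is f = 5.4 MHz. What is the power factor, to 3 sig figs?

0.318

ω = 2πf = 3.393e+07 rad/s
X_L = ωL = 546 Ω
X_C = 1/(ωC) = 268 Ω
Branch 1: Z₁ = R = 830 Ω
Branch 2 (series LC): Z₂ = j(X_L − X_C) = j278 Ω
Parallel: Z = Z₁Z₂/(Z₁+Z₂), |Z| = 264 Ω, ∠Z = 71.5°
cos φ = cos(71.5°) = 0.318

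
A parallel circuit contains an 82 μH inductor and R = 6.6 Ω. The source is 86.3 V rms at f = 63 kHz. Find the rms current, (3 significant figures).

ω = 2πf = 395800 rad/s
X_L = ωL = 32.5 Ω
Parallel: admittances add. Y = 1/R + 1/(jωL)
Y = (0.152 − j0.0308) S
|Y| = 0.155 S → |Z| = 1/|Y| = 6.47 Ω, ∠Z = −∠Y = 11.5°
I = V/|Z| = 86.3/6.47 = 13.3 A

13.3 A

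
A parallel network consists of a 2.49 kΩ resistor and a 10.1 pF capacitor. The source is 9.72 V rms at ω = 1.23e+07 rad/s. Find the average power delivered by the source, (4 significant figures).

37.94 mW

X_C = 1/(ωC) = 8050 Ω
Parallel: admittances add. Y = 1/R + jωC
Y = (0.0004016 + j0.0001242) S
|Y| = 0.0004204 S → |Z| = 1/|Y| = 2379 Ω, ∠Z = −∠Y = -17.19°
I = V/|Z| = 4.086 mA
P = VI cos φ = 9.72 × 0.004086 × cos(-17.19°) = 37.94 mW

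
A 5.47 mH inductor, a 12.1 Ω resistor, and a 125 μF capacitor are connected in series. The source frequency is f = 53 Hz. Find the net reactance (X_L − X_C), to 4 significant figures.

ω = 2πf = 333.0 rad/s
X_L = ωL = 1.822 Ω
X_C = 1/(ωC) = 24.02 Ω
X = 1.822 − 24.02 = -22.20 Ω

-22.20 Ω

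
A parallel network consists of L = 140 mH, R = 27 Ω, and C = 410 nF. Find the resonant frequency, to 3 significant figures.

ω₀ = 1/√(LC) = 1/√(0.14 × 4.1e-07) = 4174 rad/s
f₀ = ω₀/(2π) = 664 Hz

664 Hz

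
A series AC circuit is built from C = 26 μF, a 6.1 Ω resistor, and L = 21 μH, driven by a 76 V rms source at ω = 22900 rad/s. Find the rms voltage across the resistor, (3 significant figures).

74.6 V

X_L = ωL = 0.481 Ω
X_C = 1/(ωC) = 1.68 Ω
Net reactance X = X_L − X_C = -1.20 Ω
Z = 6.10 − j1.20 Ω
|Z| = √(6.10² + 1.20²) = 6.22 Ω
I = V/|Z| = 12.2 A
V_R = I·|Z_R| = 12.2 × 6.10 = 74.6 V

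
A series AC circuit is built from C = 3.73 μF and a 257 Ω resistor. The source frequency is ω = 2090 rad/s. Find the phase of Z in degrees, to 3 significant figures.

-26.5°

X_C = 1/(ωC) = 128 Ω
Z = 257 − j128 Ω
|Z| = √(257² + 128²) = 287 Ω
∠Z = arctan(-128/257) = -26.5°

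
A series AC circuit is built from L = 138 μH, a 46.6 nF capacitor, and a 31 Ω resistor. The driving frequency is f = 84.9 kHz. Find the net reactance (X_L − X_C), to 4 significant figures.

ω = 2πf = 533400 rad/s
X_L = ωL = 73.62 Ω
X_C = 1/(ωC) = 40.23 Ω
X = 73.62 − 40.23 = 33.39 Ω

33.39 Ω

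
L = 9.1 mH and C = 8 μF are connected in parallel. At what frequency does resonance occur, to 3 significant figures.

ω₀ = 1/√(LC) = 1/√(0.0091 × 8e-06) = 3706 rad/s
f₀ = ω₀/(2π) = 590 Hz

590 Hz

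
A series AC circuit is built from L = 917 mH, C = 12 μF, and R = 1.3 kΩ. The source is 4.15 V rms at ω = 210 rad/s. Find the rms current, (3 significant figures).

3.15 mA

X_L = ωL = 193 Ω
X_C = 1/(ωC) = 397 Ω
Net reactance X = X_L − X_C = -204 Ω
Z = 1300 − j204 Ω
|Z| = √(1300² + 204²) = 1320 Ω
I = V/|Z| = 4.15/1320 = 3.15 mA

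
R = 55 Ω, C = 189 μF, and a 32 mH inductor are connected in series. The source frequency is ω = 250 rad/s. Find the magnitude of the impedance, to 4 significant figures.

X_L = ωL = 8.000 Ω
X_C = 1/(ωC) = 21.16 Ω
Net reactance X = X_L − X_C = -13.16 Ω
Z = 55.00 − j13.16 Ω
|Z| = √(55.00² + 13.16²) = 56.55 Ω

56.55 Ω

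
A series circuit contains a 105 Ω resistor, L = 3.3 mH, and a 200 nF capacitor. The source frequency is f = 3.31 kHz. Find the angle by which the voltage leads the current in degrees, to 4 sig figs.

ω = 2πf = 20800 rad/s
X_L = ωL = 68.63 Ω
X_C = 1/(ωC) = 240.4 Ω
Net reactance X = X_L − X_C = -171.8 Ω
Z = 105.0 − j171.8 Ω
|Z| = √(105.0² + 171.8²) = 201.3 Ω
∠Z = arctan(-171.8/105.0) = -58.57°

-58.57°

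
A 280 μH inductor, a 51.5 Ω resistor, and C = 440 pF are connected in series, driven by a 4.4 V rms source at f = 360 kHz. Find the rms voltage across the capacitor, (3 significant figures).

11.8 V

ω = 2πf = 2.262e+06 rad/s
X_L = ωL = 633 Ω
X_C = 1/(ωC) = 1000 Ω
Net reactance X = X_L − X_C = -371 Ω
Z = 51.5 − j371 Ω
|Z| = √(51.5² + 371²) = 375 Ω
I = V/|Z| = 11.7 mA
V_C = I·|Z_C| = 0.0117 × 1000 = 11.8 V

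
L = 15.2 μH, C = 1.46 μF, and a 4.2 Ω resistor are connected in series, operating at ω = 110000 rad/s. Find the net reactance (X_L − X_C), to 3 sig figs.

X_L = ωL = 1.67 Ω
X_C = 1/(ωC) = 6.23 Ω
X = 1.67 − 6.23 = -4.55 Ω

-4.55 Ω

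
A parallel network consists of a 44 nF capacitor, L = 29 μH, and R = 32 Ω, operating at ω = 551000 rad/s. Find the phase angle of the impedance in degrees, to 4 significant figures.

50.82°

X_L = ωL = 15.98 Ω
X_C = 1/(ωC) = 41.25 Ω
Parallel: admittances add. Y = 1/R + 1/(jωL) + jωC
Y = (0.03125 − j0.03834) S
|Y| = 0.04946 S → |Z| = 1/|Y| = 20.22 Ω, ∠Z = −∠Y = 50.82°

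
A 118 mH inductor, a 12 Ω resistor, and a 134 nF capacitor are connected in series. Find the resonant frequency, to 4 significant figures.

1.266 kHz

ω₀ = 1/√(LC) = 1/√(0.118 × 1.34e-07) = 7953 rad/s
f₀ = ω₀/(2π) = 1.266 kHz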